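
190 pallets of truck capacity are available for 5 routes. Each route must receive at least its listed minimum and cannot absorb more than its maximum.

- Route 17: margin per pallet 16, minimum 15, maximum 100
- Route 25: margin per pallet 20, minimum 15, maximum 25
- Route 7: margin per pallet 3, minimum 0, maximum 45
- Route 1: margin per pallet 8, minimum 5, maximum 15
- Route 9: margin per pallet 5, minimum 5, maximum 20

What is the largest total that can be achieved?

2410

Meeting every minimum uses 15+15+0+5+5 = 40 pallets, leaving 150.
Rank by margin per pallet: Route 25 20 > Route 17 16 > Route 1 8 > Route 9 5 > Route 7 3.
Route 25 takes 10 more to reach its cap of 25 ; 140 left.
Route 17 takes 85 more to reach its cap of 100 ; 55 left.
Route 1: +10 to 15 (cap) ; 45 left.
Route 9 takes 15 more to reach its cap of 20 ; 30 left.
Route 7: +30 (room for 45) → 30. Pool exhausted.
Total = 16×100 + 20×25 + 3×30 + 8×15 + 5×20 = 2410.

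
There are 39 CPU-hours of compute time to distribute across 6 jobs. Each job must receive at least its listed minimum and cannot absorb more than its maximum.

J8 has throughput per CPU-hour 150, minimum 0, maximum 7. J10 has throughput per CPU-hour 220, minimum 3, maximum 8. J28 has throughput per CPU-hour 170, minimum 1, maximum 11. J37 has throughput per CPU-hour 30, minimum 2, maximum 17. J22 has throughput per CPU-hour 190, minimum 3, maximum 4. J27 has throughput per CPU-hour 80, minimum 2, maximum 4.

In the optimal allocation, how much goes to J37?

5

Meeting every minimum uses 0+3+1+2+3+2 = 11 CPU-hours, leaving 28.
Rank by throughput per CPU-hour: J10 220 > J22 190 > J28 170 > J8 150 > J27 80 > J37 30.
J10 takes 5 more to reach its cap of 8 ; 23 left.
J22 takes 1 more to reach its cap of 4 ; 22 left.
J28 takes 10 more to reach its cap of 11 ; 12 left.
J8 takes 7 more to reach its cap of 7 ; 5 left.
J27 takes 2 more to reach its cap of 4 ; 3 left.
J37: +3 (room for 15) → 5. Pool exhausted.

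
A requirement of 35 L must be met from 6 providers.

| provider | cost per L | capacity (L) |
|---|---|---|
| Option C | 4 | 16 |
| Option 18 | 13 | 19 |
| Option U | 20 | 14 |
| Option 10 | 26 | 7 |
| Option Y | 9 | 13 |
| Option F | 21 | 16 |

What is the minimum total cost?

Use providers in increasing cost order.
Option C (4): use full 16 — 19 L to go.
Take 13 from Option Y at 9 — need 6 more.
Take 6 from Option 18 at 13 to finish.
Option U, Option F, Option 10: unused.
Cost = 16×4 + 13×9 + 6×13 = 259.

259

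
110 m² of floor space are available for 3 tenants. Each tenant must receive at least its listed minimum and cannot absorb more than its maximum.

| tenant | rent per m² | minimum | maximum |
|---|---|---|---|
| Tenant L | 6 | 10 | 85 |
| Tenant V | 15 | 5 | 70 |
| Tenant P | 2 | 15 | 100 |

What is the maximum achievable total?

1230

Meeting every minimum uses 10+5+15 = 30 m², leaving 80.
Order the tenants by rent per m²: Tenant V 15 > Tenant L 6 > Tenant P 2.
Tenant V: +65 to 70 (cap) ; 15 left.
Tenant L has room for 75 more but only 15 remain, so it gets 25.
Total = 6×25 + 15×70 + 2×15 = 1230.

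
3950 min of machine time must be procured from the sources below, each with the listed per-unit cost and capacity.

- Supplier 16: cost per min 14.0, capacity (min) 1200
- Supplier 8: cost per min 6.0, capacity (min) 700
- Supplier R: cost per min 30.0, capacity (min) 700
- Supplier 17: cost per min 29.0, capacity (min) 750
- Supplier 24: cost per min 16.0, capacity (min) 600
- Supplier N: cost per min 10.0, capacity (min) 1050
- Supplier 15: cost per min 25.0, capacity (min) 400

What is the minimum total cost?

Fill from the cheapest source first.
Supplier 8 (6.0): use full 700 ; 3250 min to go.
Supplier N (10.0): use full 1050 ; 2200 min to go.
Supplier 16 at 14.0: take all 1200 min ; 1000 still needed.
Supplier 24 at 16.0: take all 600 min ; 400 still needed.
Supplier 15 at 25.0: take all 400 min ; 0 still needed.
Supplier 17, Supplier R: unused.
Cost = 700×6.0 + 1050×10.0 + 1200×14.0 + 600×16.0 + 400×25.0 = 51100.

51100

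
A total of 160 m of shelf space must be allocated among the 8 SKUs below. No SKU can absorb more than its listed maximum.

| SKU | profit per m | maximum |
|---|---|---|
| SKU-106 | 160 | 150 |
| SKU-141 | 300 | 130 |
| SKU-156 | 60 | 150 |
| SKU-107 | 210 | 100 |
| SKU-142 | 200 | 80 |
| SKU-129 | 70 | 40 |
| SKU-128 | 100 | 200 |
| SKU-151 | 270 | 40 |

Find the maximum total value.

Order the SKUs by profit per m: SKU-141 300 > SKU-151 270 > SKU-107 210 > SKU-142 200 > SKU-106 160 > SKU-128 100 > SKU-129 70 > SKU-156 60.
SKU-141 takes 130 to reach its cap of 130 → 30 left.
SKU-151: +30 (room for 40) → 30. Pool exhausted.
Total = 300×130 + 270×30 = 47100.

47100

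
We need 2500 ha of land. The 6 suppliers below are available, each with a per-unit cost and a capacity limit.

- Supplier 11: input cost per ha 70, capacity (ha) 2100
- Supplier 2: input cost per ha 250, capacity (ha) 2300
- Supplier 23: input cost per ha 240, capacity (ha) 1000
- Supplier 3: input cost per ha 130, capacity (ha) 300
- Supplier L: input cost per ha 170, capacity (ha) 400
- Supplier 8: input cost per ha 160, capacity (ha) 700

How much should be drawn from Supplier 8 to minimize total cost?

Fill from the cheapest supplier first.
Supplier 11 at 70: take all 2100 ha → 400 still needed.
Take 300 from Supplier 3 at 130 → need 100 more.
Supplier 8 (160): take the remaining 100 → done.
Supplier L, Supplier 23, Supplier 2: unused.

100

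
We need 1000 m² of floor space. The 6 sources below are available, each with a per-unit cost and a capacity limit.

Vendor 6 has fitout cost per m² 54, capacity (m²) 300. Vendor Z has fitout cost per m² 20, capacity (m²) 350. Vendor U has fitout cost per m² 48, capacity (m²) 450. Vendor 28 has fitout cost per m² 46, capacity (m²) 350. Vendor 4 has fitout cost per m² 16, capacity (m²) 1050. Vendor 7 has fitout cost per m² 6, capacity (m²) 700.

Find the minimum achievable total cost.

Fill from the cheapest source first.
Vendor 7 (6): use full 700 — 300 m² to go.
Vendor 4 (16): take the remaining 300 — done.
Vendor Z, Vendor 28, Vendor U, Vendor 6: unused.
Cost = 700×6 + 300×16 = 9000.

9000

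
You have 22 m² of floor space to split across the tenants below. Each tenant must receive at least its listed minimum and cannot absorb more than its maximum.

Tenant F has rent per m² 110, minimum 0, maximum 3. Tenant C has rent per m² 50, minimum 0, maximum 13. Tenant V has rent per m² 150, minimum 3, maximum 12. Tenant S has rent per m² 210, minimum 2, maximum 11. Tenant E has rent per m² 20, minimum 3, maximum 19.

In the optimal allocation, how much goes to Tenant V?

8

Meeting every minimum uses 0+0+3+2+3 = 8 m², leaving 14.
Order the tenants by rent per m²: Tenant S 210 > Tenant V 150 > Tenant F 110 > Tenant C 50 > Tenant E 20.
Give Tenant S 9 more to hit its cap of 11 ; 5 left.
Tenant V has room for 9 more but only 5 remain, so it gets 8.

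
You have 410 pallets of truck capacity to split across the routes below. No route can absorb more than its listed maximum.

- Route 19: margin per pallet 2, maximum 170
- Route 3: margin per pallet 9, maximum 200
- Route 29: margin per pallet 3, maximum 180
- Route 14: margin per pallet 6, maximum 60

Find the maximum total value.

Rank by margin per pallet: Route 3 9 > Route 14 6 > Route 29 3 > Route 19 2.
Give Route 3 200 to hit its cap of 200 ; 210 left.
Route 14 takes 60 to reach its cap of 60 ; 150 left.
Route 29: +150 (room for 180) → 150. Pool exhausted.
Total = 9×200 + 3×150 + 6×60 = 2610.

2610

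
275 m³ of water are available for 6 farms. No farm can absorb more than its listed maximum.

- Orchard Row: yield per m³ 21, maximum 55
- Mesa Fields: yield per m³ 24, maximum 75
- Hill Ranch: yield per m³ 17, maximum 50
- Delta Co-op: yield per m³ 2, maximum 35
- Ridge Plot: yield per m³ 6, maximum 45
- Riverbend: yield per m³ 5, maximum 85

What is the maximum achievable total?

Order the farms by yield per m³: Mesa Fields 24 > Orchard Row 21 > Hill Ranch 17 > Ridge Plot 6 > Riverbend 5 > Delta Co-op 2.
Give Mesa Fields 75 to hit its cap of 75 ; 200 left.
Give Orchard Row 55 to hit its cap of 55 ; 145 left.
Give Hill Ranch 50 to hit its cap of 50 ; 95 left.
Give Ridge Plot 45 to hit its cap of 45 ; 50 left.
Riverbend: +50 (room for 85) → 50. Pool exhausted.
Total = 21×55 + 24×75 + 17×50 + 6×45 + 5×50 = 4325.

4325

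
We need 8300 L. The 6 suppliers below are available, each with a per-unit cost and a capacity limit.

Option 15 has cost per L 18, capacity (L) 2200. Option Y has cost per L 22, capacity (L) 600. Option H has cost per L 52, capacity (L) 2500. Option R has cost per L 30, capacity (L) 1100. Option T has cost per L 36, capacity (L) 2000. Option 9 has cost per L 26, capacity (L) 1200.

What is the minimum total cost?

251400

Use suppliers in increasing cost order.
Option 15 at 18: take all 2200 L ; 6100 still needed.
Take 600 from Option Y at 22 ; need 5500 more.
Option 9 (26): use full 1200 ; 4300 L to go.
Take 1100 from Option R at 30 ; need 3200 more.
Option T at 36: take all 2000 L ; 1200 still needed.
Take 1200 from Option H at 52 to finish.
Cost = 2200×18 + 600×22 + 1200×26 + 1100×30 + 2000×36 + 1200×52 = 251400.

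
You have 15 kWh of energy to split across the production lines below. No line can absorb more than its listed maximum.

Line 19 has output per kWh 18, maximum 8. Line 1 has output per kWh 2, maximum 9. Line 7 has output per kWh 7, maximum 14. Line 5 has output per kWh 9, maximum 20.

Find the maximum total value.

207

Rank by output per kWh: Line 19 18 > Line 5 9 > Line 7 7 > Line 1 2.
Give Line 19 8 to hit its cap of 8 → 7 left.
Only 7 left; Line 5 takes them to reach 7.
Total = 18×8 + 9×7 = 207.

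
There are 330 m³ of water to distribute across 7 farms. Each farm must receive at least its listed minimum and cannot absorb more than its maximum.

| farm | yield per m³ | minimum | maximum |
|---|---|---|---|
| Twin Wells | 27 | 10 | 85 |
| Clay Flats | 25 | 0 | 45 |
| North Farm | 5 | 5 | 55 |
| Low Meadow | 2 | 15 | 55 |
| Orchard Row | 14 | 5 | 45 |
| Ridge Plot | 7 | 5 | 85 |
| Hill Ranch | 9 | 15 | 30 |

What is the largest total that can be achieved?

5070

Meeting every minimum uses 10+0+5+15+5+5+15 = 55 m³, leaving 275.
Highest yield per m³ first: Twin Wells 27 > Clay Flats 25 > Orchard Row 14 > Hill Ranch 9 > Ridge Plot 7 > North Farm 5 > Low Meadow 2.
Twin Wells: +75 to 85 (cap) ; 200 left.
Give Clay Flats 45 more to hit its cap of 45 ; 155 left.
Orchard Row takes 40 more to reach its cap of 45 ; 115 left.
Hill Ranch: +15 to 30 (cap) ; 100 left.
Ridge Plot: +80 to 85 (cap) ; 20 left.
North Farm: +20 (room for 50) → 25. Pool exhausted.
Total = 27×85 + 25×45 + 5×25 + 2×15 + 14×45 + 7×85 + 9×30 = 5070.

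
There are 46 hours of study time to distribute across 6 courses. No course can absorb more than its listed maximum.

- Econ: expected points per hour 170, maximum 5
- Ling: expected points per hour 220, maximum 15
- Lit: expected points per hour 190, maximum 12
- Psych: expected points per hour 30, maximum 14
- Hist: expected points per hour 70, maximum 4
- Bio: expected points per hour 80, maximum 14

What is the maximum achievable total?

7550

Highest expected points per hour first: Ling 220 > Lit 190 > Econ 170 > Bio 80 > Hist 70 > Psych 30.
Give Ling 15 to hit its cap of 15 → 31 left.
Lit takes 12 to reach its cap of 12 → 19 left.
Econ takes 5 to reach its cap of 5 → 14 left.
Bio: +14 to 14 (cap) → 0 left.
Total = 170×5 + 220×15 + 190×12 + 80×14 = 7550.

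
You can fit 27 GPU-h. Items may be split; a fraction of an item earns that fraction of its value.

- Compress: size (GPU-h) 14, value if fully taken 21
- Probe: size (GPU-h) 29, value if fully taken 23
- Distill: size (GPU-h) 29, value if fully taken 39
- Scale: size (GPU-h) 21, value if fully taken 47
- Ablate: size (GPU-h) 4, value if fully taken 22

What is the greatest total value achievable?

72

Rank by value-to-size ratio: Ablate 22/4≈5.5, Scale 47/21≈2.24, Compress 21/14≈1.5, Distill 39/29≈1.34, Probe 23/29≈0.793.
Take all of Ablate (4 GPU-h, value 22) — 23 GPU-h left.
All 21 GPU-h of Scale fit (value 47) — 2 remain.
2 GPU-h left: a 2/14 share of Compress gives 21×2/14 = 3.
Total value = 72.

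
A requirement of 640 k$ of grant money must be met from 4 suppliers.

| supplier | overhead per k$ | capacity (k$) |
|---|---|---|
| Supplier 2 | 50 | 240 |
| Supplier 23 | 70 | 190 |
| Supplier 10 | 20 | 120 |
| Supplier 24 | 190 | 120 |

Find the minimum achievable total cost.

44800

Use suppliers in increasing cost order.
Supplier 10 at 20: take all 120 k$ → 520 still needed.
Supplier 2 at 50: take all 240 k$ → 280 still needed.
Take 190 from Supplier 23 at 70 → need 90 more.
Take 90 from Supplier 24 at 190 to finish.
Cost = 120×20 + 240×50 + 190×70 + 90×190 = 44800.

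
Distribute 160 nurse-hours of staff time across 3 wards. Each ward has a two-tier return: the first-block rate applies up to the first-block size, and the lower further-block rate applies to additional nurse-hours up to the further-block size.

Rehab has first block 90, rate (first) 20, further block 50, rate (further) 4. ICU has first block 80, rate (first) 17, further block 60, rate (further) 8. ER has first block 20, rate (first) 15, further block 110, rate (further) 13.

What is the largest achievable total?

Rank every tier by rate: Rehab/tier1 20 > ICU/tier1 17 > ER/tier1 15 > ER/tier2 13 > ICU/tier2 8 > Rehab/tier2 4.
Rehab/tier1 (20): +90 — 70 left.
70 remain; put them into ICU tier1 at 17.
Total = 20×90 + 17×70 = 2990.

2990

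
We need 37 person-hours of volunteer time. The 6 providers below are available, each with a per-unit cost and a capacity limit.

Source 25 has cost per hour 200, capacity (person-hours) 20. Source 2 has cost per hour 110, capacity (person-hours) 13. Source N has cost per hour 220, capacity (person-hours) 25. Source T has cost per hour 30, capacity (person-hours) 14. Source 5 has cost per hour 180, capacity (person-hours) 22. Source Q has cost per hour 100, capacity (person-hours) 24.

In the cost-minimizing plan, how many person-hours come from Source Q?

23

Cheapest first:
Source T (30): use full 14 ; 23 person-hours to go.
Source Q at 100: take 23 of its 24 ; requirement met.
Source 2, Source 5, Source 25, Source N: unused.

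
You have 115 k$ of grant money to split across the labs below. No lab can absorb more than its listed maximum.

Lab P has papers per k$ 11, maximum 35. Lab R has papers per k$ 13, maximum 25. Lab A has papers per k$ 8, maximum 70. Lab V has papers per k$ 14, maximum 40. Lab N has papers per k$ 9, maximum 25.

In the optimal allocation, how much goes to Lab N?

15

Rank by papers per k$: Lab V 14 > Lab R 13 > Lab P 11 > Lab N 9 > Lab A 8.
Give Lab V 40 to hit its cap of 40 → 75 left.
Lab R: +25 to 25 (cap) → 50 left.
Give Lab P 35 to hit its cap of 35 → 15 left.
Lab N: +15 (room for 25) → 15. Pool exhausted.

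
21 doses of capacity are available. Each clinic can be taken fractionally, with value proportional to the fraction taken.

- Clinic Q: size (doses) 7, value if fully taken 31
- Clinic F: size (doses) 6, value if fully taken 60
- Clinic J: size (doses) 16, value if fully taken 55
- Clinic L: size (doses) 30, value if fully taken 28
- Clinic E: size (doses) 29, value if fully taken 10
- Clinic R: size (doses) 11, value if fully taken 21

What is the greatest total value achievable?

Best value per unit of size first: Clinic F 60/6≈10, Clinic Q 31/7≈4.43, Clinic J 55/16≈3.44, Clinic R 21/11≈1.91, Clinic L 28/30≈0.933, Clinic E 10/29≈0.345.
All 6 doses of Clinic F fit (value 60) → 15 remain.
All 7 doses of Clinic Q fit (value 31) → 8 remain.
8 doses left: a 8/16 share of Clinic J gives 55×8/16 = 27.5.
Total value = 118.5.

118.5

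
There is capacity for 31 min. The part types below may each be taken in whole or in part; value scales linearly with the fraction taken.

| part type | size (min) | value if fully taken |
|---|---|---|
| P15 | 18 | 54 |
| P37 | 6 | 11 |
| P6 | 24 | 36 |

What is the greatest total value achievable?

Best value per unit of size first: P15 54/18≈3, P37 11/6≈1.83, P6 36/24≈1.5.
Take all of P15 (18 min, value 54) ; 13 min left.
Take all of P37 (6 min, value 11) ; 7 min left.
7 min left: a 7/24 share of P6 gives 36×7/24 = 10.5.
Total value = 75.5.

75.5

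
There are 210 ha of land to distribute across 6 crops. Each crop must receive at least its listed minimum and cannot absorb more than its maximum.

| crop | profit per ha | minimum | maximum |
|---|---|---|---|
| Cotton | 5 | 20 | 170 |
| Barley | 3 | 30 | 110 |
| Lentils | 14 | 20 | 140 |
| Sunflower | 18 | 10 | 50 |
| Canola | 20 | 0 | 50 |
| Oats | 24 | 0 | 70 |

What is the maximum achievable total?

3510

Meeting every minimum uses 20+30+20+10+0+0 = 80 ha, leaving 130.
Order the crops by profit per ha: Oats 24 > Canola 20 > Sunflower 18 > Lentils 14 > Cotton 5 > Barley 3.
Give Oats 70 more to hit its cap of 70 ; 60 left.
Canola takes 50 more to reach its cap of 50 ; 10 left.
Sunflower: +10 (room for 40) → 20. Pool exhausted.
Total = 5×20 + 3×30 + 14×20 + 18×20 + 20×50 + 24×70 = 3510.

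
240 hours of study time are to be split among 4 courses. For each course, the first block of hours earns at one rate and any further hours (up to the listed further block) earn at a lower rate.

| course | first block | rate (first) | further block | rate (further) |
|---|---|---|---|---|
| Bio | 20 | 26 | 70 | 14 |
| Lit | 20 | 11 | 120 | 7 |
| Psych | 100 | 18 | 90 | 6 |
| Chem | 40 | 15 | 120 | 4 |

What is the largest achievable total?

Order all 8 blocks by rate: Bio/tier1 26 > Psych/tier1 18 > Chem/tier1 15 > Bio/tier2 14 > Lit/tier1 11 > Lit/tier2 7 > Psych/tier2 6 > Chem/tier2 4.
Bio tier1 at 26: fill all 20 → 220 left.
Psych/tier1 (18): +100 → 120 left.
Chem tier1 at 15: fill all 40 → 80 left.
Bio/tier2 (14): +70 → 10 left.
Lit tier1 at 11: only 10 left, fill 10.
Total = 26×20 + 18×100 + 15×40 + 14×70 + 11×10 = 4010.

4010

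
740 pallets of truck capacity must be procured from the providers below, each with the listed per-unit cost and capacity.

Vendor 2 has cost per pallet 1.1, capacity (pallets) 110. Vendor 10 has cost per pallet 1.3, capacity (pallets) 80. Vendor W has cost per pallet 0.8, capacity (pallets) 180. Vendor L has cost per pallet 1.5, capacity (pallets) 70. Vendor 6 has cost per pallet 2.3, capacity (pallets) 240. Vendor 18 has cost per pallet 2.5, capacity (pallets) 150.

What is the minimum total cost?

Fill from the cheapest provider first.
Vendor W (0.8): use full 180 ; 560 pallets to go.
Vendor 2 at 1.1: take all 110 pallets ; 450 still needed.
Vendor 10 (1.3): use full 80 ; 370 pallets to go.
Vendor L at 1.5: take all 70 pallets ; 300 still needed.
Vendor 6 at 2.3: take all 240 pallets ; 60 still needed.
Vendor 18 (2.5): take the remaining 60 ; done.
Cost = 180×0.8 + 110×1.1 + 80×1.3 + 70×1.5 + 240×2.3 + 60×2.5 = 1176.

1176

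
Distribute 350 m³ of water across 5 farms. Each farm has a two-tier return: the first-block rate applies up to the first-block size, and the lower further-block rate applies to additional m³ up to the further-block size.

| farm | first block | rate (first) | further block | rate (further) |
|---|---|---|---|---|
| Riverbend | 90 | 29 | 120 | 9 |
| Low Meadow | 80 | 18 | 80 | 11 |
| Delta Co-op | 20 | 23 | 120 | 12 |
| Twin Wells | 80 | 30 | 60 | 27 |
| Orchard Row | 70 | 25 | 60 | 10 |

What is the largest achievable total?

Treat each block as its own option and order by rate: Twin Wells/T1 30 > Riverbend/T1 29 > Twin Wells/T2 27 > Orchard Row/T1 25 > Delta Co-op/T1 23 > Low Meadow/T1 18 > Delta Co-op/T2 12 > Low Meadow/T2 11 > Orchard Row/T2 10 > Riverbend/T2 9.
Fill Twin Wells T1 block (80 at 30) → 270 left.
Fill Riverbend T1 block (90 at 29) → 180 left.
Fill Twin Wells T2 block (60 at 27) → 120 left.
Orchard Row T1 at 25: fill all 70 → 50 left.
Fill Delta Co-op T1 block (20 at 23) → 30 left.
Low Meadow T1 at 18: only 30 left, fill 30.
Total = 30×80 + 29×90 + 27×60 + 25×70 + 23×20 + 18×30 = 9380.

9380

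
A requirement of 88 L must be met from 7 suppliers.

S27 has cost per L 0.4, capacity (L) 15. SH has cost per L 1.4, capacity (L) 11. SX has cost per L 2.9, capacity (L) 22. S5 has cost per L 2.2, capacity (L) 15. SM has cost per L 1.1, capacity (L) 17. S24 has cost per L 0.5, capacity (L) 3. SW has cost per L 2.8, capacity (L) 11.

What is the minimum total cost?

Use suppliers in increasing cost order.
S27 (0.4): use full 15 → 73 L to go.
S24 (0.5): use full 3 → 70 L to go.
SM at 1.1: take all 17 L → 53 still needed.
SH (1.4): use full 11 → 42 L to go.
S5 (2.2): use full 15 → 27 L to go.
SW at 2.8: take all 11 L → 16 still needed.
Take 16 from SX at 2.9 to finish.
Cost = 15×0.4 + 3×0.5 + 17×1.1 + 11×1.4 + 15×2.2 + 11×2.8 + 16×2.9 = 151.8.

151.8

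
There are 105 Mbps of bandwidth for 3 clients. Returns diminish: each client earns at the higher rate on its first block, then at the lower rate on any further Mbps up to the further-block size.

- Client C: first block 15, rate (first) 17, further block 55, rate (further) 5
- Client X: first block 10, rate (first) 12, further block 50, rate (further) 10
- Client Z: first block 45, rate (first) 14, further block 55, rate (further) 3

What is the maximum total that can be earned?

1355

Treat each block as its own option and order by rate: Client C/tier1 17 > Client Z/tier1 14 > Client X/tier1 12 > Client X/tier2 10 > Client C/tier2 5 > Client Z/tier2 3.
Client C tier1 at 17: fill all 15 ; 90 left.
Fill Client Z tier1 block (45 at 14) ; 45 left.
Client X/tier1 (12): +10 ; 35 left.
Client X/tier2: +35 of 50 at 10; pool empty.
Total = 17×15 + 14×45 + 12×10 + 10×35 = 1355.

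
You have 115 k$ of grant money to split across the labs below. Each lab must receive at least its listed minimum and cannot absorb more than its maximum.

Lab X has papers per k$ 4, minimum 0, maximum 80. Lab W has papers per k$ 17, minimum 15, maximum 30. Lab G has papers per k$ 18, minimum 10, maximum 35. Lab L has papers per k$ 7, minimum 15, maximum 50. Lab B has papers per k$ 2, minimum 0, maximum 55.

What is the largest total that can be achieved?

Meeting every minimum uses 0+15+10+15+0 = 40 k$, leaving 75.
Order the labs by papers per k$: Lab G 18 > Lab W 17 > Lab L 7 > Lab X 4 > Lab B 2.
Give Lab G 25 more to hit its cap of 35 — 50 left.
Lab W: +15 to 30 (cap) — 35 left.
Lab L takes 35 more to reach its cap of 50 — 0 left.
Total = 17×30 + 18×35 + 7×50 = 1490.

1490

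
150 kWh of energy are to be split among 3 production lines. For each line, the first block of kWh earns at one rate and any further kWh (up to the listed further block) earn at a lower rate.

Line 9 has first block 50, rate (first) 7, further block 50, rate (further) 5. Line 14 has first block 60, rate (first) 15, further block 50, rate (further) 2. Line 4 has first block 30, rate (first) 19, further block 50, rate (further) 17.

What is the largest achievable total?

2390

Order all 6 blocks by rate: Line 4/T1 19 > Line 4/T2 17 > Line 14/T1 15 > Line 9/T1 7 > Line 9/T2 5 > Line 14/T2 2.
Line 4/T1 (19): +30 → 120 left.
Line 4 T2 at 17: fill all 50 → 70 left.
Line 14/T1 (15): +60 → 10 left.
Line 9 T1 at 7: only 10 left, fill 10.
Total = 19×30 + 17×50 + 15×60 + 7×10 = 2390.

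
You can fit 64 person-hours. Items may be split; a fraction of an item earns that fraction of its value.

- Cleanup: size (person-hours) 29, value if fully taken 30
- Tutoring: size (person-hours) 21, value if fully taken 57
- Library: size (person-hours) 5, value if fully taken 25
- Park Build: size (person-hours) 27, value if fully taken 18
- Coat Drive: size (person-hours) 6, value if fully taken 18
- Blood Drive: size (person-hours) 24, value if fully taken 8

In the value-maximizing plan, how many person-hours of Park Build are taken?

Rank by value-to-size ratio: Library 25/5≈5, Coat Drive 18/6≈3, Tutoring 57/21≈2.71, Cleanup 30/29≈1.03, Park Build 18/27≈0.667, Blood Drive 8/24≈0.333.
Take all of Library (5 person-hours, value 25) → 59 person-hours left.
Take all of Coat Drive (6 person-hours, value 18) → 53 person-hours left.
Take all of Tutoring (21 person-hours, value 57) → 32 person-hours left.
Take all of Cleanup (29 person-hours, value 30) → 3 person-hours left.
Only 3 person-hours remain; take 3/27 of Park Build for value 18×3/27 = 2.

3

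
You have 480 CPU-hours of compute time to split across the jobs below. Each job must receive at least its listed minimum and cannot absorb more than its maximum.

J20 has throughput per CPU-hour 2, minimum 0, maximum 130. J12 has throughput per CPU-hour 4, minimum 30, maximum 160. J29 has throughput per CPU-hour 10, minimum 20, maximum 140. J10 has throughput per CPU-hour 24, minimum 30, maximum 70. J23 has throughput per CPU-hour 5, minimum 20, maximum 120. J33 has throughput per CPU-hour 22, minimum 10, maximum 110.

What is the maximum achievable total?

Meeting every minimum uses 0+30+20+30+20+10 = 110 CPU-hours, leaving 370.
Order the jobs by throughput per CPU-hour: J10 24 > J33 22 > J29 10 > J23 5 > J12 4 > J20 2.
Give J10 40 more to hit its cap of 70 — 330 left.
J33: +100 to 110 (cap) — 230 left.
J29: +120 to 140 (cap) — 110 left.
J23: +100 to 120 (cap) — 10 left.
J12: +10 (room for 130) → 40. Pool exhausted.
Total = 4×40 + 10×140 + 24×70 + 5×120 + 22×110 = 6260.

6260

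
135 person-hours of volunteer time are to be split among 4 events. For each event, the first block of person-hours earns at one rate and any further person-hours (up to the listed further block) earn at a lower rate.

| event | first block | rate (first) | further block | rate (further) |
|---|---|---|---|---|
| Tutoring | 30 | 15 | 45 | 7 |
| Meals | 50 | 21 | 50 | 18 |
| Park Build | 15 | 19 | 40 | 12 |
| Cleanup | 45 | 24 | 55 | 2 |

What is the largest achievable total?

Treat each block as its own option and order by rate: Cleanup/tier1 24 > Meals/tier1 21 > Park Build/tier1 19 > Meals/tier2 18 > Tutoring/tier1 15 > Park Build/tier2 12 > Tutoring/tier2 7 > Cleanup/tier2 2.
Fill Cleanup tier1 block (45 at 24) → 90 left.
Fill Meals tier1 block (50 at 21) → 40 left.
Park Build tier1 at 19: fill all 15 → 25 left.
25 remain; put them into Meals tier2 at 18.
Total = 24×45 + 21×50 + 19×15 + 18×25 = 2865.

2865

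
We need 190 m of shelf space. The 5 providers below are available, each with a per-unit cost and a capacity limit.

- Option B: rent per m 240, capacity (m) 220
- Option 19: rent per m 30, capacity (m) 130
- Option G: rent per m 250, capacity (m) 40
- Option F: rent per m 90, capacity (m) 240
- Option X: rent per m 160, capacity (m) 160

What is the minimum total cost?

Cheapest first:
Option 19 (30): use full 130 — 60 m to go.
Option F (90): take the remaining 60 — done.
Option X, Option B, Option G: unused.
Cost = 130×30 + 60×90 = 9300.

9300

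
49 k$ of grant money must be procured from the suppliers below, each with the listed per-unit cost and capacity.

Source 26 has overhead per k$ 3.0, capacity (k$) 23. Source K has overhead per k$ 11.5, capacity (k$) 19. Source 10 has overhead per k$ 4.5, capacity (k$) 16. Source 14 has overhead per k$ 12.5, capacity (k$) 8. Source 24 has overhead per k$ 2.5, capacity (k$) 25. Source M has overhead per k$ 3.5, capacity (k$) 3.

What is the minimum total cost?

Cheapest first:
Source 24 at 2.5: take all 25 k$ → 24 still needed.
Source 26 (3.0): use full 23 → 1 k$ to go.
Source M at 3.5: take 1 of its 3 → requirement met.
Source 10, Source K, Source 14: unused.
Cost = 25×2.5 + 23×3.0 + 1×3.5 = 135.

135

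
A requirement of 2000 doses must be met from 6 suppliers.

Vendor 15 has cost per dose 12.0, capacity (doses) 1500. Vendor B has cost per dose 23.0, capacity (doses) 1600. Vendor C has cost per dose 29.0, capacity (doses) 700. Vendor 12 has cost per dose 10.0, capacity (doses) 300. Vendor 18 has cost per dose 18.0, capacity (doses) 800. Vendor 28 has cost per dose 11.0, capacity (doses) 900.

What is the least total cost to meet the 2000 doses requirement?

22500

Use suppliers in increasing cost order.
Vendor 12 at 10.0: take all 300 doses → 1700 still needed.
Vendor 28 at 11.0: take all 900 doses → 800 still needed.
Vendor 15 at 12.0: take 800 of its 1500 → requirement met.
Vendor 18, Vendor B, Vendor C: unused.
Cost = 300×10.0 + 900×11.0 + 800×12.0 = 22500.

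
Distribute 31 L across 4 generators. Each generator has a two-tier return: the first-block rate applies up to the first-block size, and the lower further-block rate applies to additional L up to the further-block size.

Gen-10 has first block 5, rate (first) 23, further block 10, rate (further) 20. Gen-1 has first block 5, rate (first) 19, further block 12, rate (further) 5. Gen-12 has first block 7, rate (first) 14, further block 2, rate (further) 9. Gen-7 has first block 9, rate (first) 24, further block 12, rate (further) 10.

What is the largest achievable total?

Order all 8 blocks by rate: Gen-7/T1 24 > Gen-10/T1 23 > Gen-10/T2 20 > Gen-1/T1 19 > Gen-12/T1 14 > Gen-7/T2 10 > Gen-12/T2 9 > Gen-1/T2 5.
Fill Gen-7 T1 block (9 at 24) ; 22 left.
Gen-10 T1 at 23: fill all 5 ; 17 left.
Gen-10/T2 (20): +10 ; 7 left.
Gen-1/T1 (19): +5 ; 2 left.
2 remain; put them into Gen-12 T1 at 14.
Total = 24×9 + 23×5 + 20×10 + 19×5 + 14×2 = 654.

654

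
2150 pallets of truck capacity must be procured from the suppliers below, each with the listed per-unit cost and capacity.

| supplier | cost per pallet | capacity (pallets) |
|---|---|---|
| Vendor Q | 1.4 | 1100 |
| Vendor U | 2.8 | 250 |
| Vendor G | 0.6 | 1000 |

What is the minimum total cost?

Use suppliers in increasing cost order.
Vendor G (0.6): use full 1000 — 1150 pallets to go.
Vendor Q (1.4): use full 1100 — 50 pallets to go.
Vendor U at 2.8: take 50 of its 250 — requirement met.
Cost = 1000×0.6 + 1100×1.4 + 50×2.8 = 2280.

2280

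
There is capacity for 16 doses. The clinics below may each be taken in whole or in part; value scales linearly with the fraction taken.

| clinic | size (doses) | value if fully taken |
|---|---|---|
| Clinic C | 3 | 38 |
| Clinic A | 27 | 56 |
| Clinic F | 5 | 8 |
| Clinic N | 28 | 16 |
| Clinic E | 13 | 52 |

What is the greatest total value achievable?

90

Best value per unit of size first: Clinic C 38/3≈12.7, Clinic E 52/13≈4, Clinic A 56/27≈2.07, Clinic F 8/5≈1.6, Clinic N 16/28≈0.571.
All 3 doses of Clinic C fit (value 38) → 13 remain.
Take all of Clinic E (13 doses, value 52) → 0 doses left.
Total value = 90.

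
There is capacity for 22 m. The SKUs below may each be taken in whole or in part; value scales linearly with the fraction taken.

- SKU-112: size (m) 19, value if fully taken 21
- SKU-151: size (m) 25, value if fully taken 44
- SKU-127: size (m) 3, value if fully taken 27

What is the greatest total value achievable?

Sort by value density: SKU-127 27/3≈9, SKU-151 44/25≈1.76, SKU-112 21/19≈1.11.
All 3 m of SKU-127 fit (value 27) — 19 remain.
Fill the last 19 m with part of SKU-151: 19/25 of it earns 33.44.
Total value = 60.44.

60.44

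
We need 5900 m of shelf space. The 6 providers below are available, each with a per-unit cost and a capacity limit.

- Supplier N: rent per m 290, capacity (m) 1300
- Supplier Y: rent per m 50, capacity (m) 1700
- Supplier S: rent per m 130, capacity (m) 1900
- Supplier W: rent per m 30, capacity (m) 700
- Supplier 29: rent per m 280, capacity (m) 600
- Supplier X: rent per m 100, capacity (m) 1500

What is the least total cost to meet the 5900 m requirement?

531000

Cheapest first:
Take 700 from Supplier W at 30 ; need 5200 more.
Supplier Y at 50: take all 1700 m ; 3500 still needed.
Supplier X at 100: take all 1500 m ; 2000 still needed.
Supplier S (130): use full 1900 ; 100 m to go.
Supplier 29 (280): take the remaining 100 ; done.
Supplier N: unused.
Cost = 700×30 + 1700×50 + 1500×100 + 1900×130 + 100×280 = 531000.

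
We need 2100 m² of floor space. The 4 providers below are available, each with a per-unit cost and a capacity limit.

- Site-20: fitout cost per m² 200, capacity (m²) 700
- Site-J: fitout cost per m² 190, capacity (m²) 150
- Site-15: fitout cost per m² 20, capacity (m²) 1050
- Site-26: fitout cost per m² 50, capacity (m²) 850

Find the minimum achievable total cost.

102000

Use providers in increasing cost order.
Take 1050 from Site-15 at 20 — need 1050 more.
Site-26 (50): use full 850 — 200 m² to go.
Site-J (190): use full 150 — 50 m² to go.
Site-20 at 200: take 50 of its 700 — requirement met.
Cost = 1050×20 + 850×50 + 150×190 + 50×200 = 102000.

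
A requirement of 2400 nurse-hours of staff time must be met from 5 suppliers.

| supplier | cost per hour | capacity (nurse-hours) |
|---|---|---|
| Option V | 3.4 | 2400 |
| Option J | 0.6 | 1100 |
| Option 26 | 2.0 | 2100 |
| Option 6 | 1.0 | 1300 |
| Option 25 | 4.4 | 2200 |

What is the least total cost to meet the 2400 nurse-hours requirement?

1960

Fill from the cheapest supplier first.
Take 1100 from Option J at 0.6 ; need 1300 more.
Option 6 (1.0): use full 1300 ; 0 nurse-hours to go.
Option 26, Option V, Option 25: unused.
Cost = 1100×0.6 + 1300×1.0 = 1960.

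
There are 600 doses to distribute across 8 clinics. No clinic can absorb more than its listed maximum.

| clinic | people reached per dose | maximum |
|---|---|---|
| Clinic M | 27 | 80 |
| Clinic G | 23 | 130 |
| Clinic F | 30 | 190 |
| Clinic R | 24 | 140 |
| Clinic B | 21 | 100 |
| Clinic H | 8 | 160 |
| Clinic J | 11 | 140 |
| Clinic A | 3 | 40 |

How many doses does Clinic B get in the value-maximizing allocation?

Order the clinics by people reached per dose: Clinic F 30 > Clinic M 27 > Clinic R 24 > Clinic G 23 > Clinic B 21 > Clinic J 11 > Clinic H 8 > Clinic A 3.
Give Clinic F 190 to hit its cap of 190 ; 410 left.
Clinic M takes 80 to reach its cap of 80 ; 330 left.
Clinic R takes 140 to reach its cap of 140 ; 190 left.
Clinic G: +130 to 130 (cap) ; 60 left.
Only 60 left; Clinic B takes them to reach 60.

60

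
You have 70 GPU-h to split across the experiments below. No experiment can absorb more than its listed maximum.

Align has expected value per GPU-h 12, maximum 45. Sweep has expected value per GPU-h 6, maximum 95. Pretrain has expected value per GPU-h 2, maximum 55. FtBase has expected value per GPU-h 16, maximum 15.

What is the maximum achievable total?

840

Rank by expected value per GPU-h: FtBase 16 > Align 12 > Sweep 6 > Pretrain 2.
FtBase takes 15 to reach its cap of 15 ; 55 left.
Give Align 45 to hit its cap of 45 ; 10 left.
Sweep: +10 (room for 95) → 10. Pool exhausted.
Total = 12×45 + 6×10 + 16×15 = 840.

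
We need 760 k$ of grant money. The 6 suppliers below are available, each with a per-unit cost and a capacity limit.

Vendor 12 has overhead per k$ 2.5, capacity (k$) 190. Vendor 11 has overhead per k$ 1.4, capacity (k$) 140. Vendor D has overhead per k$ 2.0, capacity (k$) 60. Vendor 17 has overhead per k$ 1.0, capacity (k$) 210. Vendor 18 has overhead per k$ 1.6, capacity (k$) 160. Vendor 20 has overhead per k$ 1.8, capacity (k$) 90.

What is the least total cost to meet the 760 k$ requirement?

Fill from the cheapest supplier first.
Vendor 17 at 1.0: take all 210 k$ → 550 still needed.
Vendor 11 at 1.4: take all 140 k$ → 410 still needed.
Take 160 from Vendor 18 at 1.6 → need 250 more.
Vendor 20 at 1.8: take all 90 k$ → 160 still needed.
Take 60 from Vendor D at 2.0 → need 100 more.
Take 100 from Vendor 12 at 2.5 to finish.
Cost = 210×1.0 + 140×1.4 + 160×1.6 + 90×1.8 + 60×2.0 + 100×2.5 = 1194.

1194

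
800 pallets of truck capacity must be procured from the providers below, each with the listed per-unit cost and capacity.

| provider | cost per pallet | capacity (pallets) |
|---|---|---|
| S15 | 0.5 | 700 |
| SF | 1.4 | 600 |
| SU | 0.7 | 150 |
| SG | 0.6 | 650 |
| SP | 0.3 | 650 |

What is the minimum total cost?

270

Use providers in increasing cost order.
Take 650 from SP at 0.3 — need 150 more.
Take 150 from S15 at 0.5 to finish.
SG, SU, SF: unused.
Cost = 650×0.3 + 150×0.5 = 270.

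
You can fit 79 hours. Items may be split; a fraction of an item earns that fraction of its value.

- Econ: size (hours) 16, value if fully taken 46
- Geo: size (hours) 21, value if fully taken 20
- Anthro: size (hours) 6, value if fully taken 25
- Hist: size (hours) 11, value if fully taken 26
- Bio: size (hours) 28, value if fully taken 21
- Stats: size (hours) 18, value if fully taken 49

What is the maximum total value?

Best value per unit of size first: Anthro 25/6≈4.17, Econ 46/16≈2.88, Stats 49/18≈2.72, Hist 26/11≈2.36, Geo 20/21≈0.952, Bio 21/28≈0.75.
Take all of Anthro (6 hours, value 25) → 73 hours left.
Take all of Econ (16 hours, value 46) → 57 hours left.
Stats: take in full, 18 hours for value 49 → 39 left.
Hist: take in full, 11 hours for value 26 → 28 left.
All 21 hours of Geo fit (value 20) → 7 remain.
Fill the last 7 hours with part of Bio: 7/28 of it earns 5.25.
Total value = 171.25.

171.25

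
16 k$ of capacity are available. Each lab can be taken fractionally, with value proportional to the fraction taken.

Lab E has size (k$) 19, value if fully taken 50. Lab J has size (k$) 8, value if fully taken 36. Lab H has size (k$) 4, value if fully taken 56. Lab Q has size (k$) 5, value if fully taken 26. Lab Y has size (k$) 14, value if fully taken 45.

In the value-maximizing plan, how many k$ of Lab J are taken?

Rank by value-to-size ratio: Lab H 56/4≈14, Lab Q 26/5≈5.2, Lab J 36/8≈4.5, Lab Y 45/14≈3.21, Lab E 50/19≈2.63.
Lab H: take in full, 4 k$ for value 56 ; 12 left.
Take all of Lab Q (5 k$, value 26) ; 7 k$ left.
Fill the last 7 k$ with part of Lab J: 7/8 of it earns 31.5.

7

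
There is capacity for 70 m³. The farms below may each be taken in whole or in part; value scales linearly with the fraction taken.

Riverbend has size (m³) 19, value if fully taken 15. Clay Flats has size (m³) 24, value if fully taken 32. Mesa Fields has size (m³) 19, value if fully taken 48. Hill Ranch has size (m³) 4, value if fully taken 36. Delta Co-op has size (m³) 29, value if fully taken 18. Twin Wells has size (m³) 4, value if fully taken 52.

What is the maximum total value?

183

Sort by value density: Twin Wells 52/4≈13, Hill Ranch 36/4≈9, Mesa Fields 48/19≈2.53, Clay Flats 32/24≈1.33, Riverbend 15/19≈0.789, Delta Co-op 18/29≈0.621.
Take all of Twin Wells (4 m³, value 52) — 66 m³ left.
Take all of Hill Ranch (4 m³, value 36) — 62 m³ left.
Mesa Fields: take in full, 19 m³ for value 48 — 43 left.
Clay Flats: take in full, 24 m³ for value 32 — 19 left.
All 19 m³ of Riverbend fit (value 15) — 0 remain.
Total value = 183.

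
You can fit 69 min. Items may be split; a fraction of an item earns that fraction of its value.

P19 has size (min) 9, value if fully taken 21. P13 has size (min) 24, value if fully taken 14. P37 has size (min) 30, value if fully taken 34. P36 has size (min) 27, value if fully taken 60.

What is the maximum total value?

Best value per unit of size first: P19 21/9≈2.33, P36 60/27≈2.22, P37 34/30≈1.13, P13 14/24≈0.583.
Take all of P19 (9 min, value 21) → 60 min left.
Take all of P36 (27 min, value 60) → 33 min left.
Take all of P37 (30 min, value 34) → 3 min left.
Only 3 min remain; take 3/24 of P13 for value 14×3/24 = 1.75.
Total value = 116.75.

116.75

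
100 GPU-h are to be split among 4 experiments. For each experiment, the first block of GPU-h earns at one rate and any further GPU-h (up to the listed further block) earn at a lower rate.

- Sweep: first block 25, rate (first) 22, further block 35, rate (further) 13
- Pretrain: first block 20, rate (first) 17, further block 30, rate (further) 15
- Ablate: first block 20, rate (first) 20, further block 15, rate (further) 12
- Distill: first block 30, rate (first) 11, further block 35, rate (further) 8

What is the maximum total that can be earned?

1805

Rank every tier by rate: Sweep/tier1 22 > Ablate/tier1 20 > Pretrain/tier1 17 > Pretrain/tier2 15 > Sweep/tier2 13 > Ablate/tier2 12 > Distill/tier1 11 > Distill/tier2 8.
Sweep/tier1 (22): +25 ; 75 left.
Ablate/tier1 (20): +20 ; 55 left.
Pretrain tier1 at 17: fill all 20 ; 35 left.
Fill Pretrain tier2 block (30 at 15) ; 5 left.
Sweep tier2 at 13: only 5 left, fill 5.
Total = 22×25 + 20×20 + 17×20 + 15×30 + 13×5 = 1805.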